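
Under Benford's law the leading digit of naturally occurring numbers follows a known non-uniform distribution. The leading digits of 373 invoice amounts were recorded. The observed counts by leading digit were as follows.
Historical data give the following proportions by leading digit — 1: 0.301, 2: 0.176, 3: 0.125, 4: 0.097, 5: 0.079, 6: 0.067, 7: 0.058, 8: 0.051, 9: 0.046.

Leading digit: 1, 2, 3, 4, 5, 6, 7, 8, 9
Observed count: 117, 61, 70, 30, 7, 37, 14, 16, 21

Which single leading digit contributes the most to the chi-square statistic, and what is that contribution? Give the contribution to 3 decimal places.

Expected counts E_i = n·p_i: 373×0.301 = 112.273, 373×0.176 = 65.648, 373×0.125 = 46.625, 373×0.097 = 36.181, 373×0.079 = 29.467, 373×0.067 = 24.991, 373×0.058 = 21.634, 373×0.051 = 19.023, 373×0.046 = 17.158.
cat         O        E   (O−E)²/E
1         117  112.273     0.1990
2          61   65.648     0.3291
3          70   46.625    11.7188
4          30   36.181     1.0559
5           7   29.467    17.1299
6          37   24.991     5.7707
7          14   21.634     2.6938
8          16   19.023     0.4804
9          21   17.158     0.8603
The largest term is for 5: 17.130.

5, 17.130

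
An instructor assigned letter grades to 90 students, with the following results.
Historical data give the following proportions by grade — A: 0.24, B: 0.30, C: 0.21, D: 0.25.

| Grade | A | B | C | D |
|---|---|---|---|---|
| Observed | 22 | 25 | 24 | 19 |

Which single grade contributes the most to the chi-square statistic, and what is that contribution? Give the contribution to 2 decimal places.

Expected counts E_i = n·p_i: 90×0.24 = 21.6, 90×0.30 = 27, 90×0.21 = 18.9, 90×0.25 = 22.5.
χ² = (22−21.6)²/21.6 + (25−27)²/27 + (24−18.9)²/18.9 + (19−22.5)²/22.5
   = 0.007 + 0.148 + 1.376 + 0.544
The largest term is for C: 1.38.

C, 1.38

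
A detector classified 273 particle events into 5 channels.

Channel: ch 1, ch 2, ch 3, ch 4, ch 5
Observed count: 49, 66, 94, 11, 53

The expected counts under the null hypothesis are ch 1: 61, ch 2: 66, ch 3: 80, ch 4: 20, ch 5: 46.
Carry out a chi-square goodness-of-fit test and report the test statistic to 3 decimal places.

cat         O        E   (O−E)²/E
ch 1       49       61     2.3607
ch 2       66       66     0.0000
ch 3       94       80     2.4500
ch 4       11       20     4.0500
ch 5       53       46     1.0652
Sum = 9.926

9.926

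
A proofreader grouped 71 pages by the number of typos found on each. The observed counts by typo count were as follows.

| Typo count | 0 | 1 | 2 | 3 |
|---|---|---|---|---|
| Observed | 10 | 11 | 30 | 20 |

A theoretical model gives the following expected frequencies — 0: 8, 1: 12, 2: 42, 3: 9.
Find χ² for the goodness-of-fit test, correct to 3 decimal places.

cat         O        E   (O−E)²/E
0          10        8     0.5000
1          11       12     0.0833
2          30       42     3.4286
3          20        9    13.4444
Sum = 17.456

17.456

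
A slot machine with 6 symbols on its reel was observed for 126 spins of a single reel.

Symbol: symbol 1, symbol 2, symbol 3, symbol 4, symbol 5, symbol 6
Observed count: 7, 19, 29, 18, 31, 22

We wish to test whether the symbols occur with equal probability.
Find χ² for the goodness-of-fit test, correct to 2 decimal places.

Under H₀ each category has probability 1/6, so each expected count is 126/6 = 21.
cat           O        E   (O−E)²/E
symbol 1      7       21      9.333
symbol 2     19       21      0.190
symbol 3     29       21      3.048
symbol 4     18       21      0.429
symbol 5     31       21      4.762
symbol 6     22       21      0.048
Sum = 17.81

17.81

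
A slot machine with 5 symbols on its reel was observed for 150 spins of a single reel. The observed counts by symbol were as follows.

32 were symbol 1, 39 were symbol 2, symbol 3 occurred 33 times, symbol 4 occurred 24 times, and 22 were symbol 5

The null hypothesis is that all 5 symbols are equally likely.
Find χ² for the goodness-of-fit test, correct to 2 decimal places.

6.47

Expected count for each of the 5 categories: 150/5 = 30.
χ² = (32−30)²/30 + (39−30)²/30 + (33−30)²/30 + (24−30)²/30 + (22−30)²/30
   = 0.133 + 2.700 + 0.300 + 1.200 + 2.133
Sum = 6.47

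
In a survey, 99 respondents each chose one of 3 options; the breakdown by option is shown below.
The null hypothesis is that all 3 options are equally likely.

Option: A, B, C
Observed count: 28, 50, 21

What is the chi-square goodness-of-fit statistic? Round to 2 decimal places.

13.88

Under H₀ each category has probability 1/3, so each expected count is 99/3 = 33.
χ² = (28−33)²/33 + (50−33)²/33 + (21−33)²/33
   = 0.758 + 8.758 + 4.364
Sum = 13.88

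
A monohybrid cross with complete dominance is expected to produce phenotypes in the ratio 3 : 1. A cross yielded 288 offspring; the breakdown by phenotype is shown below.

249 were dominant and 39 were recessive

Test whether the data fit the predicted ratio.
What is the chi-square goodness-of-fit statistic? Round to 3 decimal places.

Ratio total = 4. Expected counts: 288×3/4 = 216, 288×1/4 = 72.
cat            O        E   (O−E)²/E
dominant     249      216     5.0417
recessive     39       72    15.1250
Sum = 20.167

20.167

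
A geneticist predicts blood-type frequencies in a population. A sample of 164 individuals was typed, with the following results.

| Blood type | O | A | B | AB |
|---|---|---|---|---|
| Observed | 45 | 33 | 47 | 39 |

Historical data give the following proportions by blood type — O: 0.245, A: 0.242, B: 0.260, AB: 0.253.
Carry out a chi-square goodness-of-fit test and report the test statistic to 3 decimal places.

Expected counts E_i = n·p_i: 164×0.245 = 40.18, 164×0.242 = 39.688, 164×0.260 = 42.64, 164×0.253 = 41.492.
χ² = (45−40.18)²/40.18 + (33−39.688)²/39.688 + (47−42.64)²/42.64 + (39−41.492)²/41.492
   = 0.5782 + 1.1270 + 0.4458 + 0.1497
Sum = 2.301

2.301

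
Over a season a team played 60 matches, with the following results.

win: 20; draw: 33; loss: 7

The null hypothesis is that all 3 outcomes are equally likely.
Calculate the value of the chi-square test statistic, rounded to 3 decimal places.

16.900

Expected count for each of the 3 categories: 60/3 = 20.
cat         O        E   (O−E)²/E
win        20       20     0.0000
draw       33       20     8.4500
loss        7       20     8.4500
Sum = 16.900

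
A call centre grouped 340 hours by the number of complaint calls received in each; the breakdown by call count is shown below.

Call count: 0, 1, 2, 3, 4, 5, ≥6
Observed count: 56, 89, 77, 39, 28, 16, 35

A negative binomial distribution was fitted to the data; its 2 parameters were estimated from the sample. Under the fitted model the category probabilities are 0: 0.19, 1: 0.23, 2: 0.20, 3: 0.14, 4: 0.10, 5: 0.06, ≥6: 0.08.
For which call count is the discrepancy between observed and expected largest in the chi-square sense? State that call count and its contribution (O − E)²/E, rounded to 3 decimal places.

≥6, 2.237

Expected counts E_i = n·p_i: 340×0.19 = 64.6, 340×0.23 = 78.2, 340×0.20 = 68, 340×0.14 = 47.6, 340×0.10 = 34, 340×0.06 = 20.4, 340×0.08 = 27.2.
cat         O        E   (O−E)²/E
0          56     64.6     1.1449
1          89     78.2     1.4916
2          77       68     1.1912
3          39     47.6     1.5538
4          28       34     1.0588
5          16     20.4     0.9490
≥6         35     27.2     2.2368
The largest term is for ≥6: 2.237.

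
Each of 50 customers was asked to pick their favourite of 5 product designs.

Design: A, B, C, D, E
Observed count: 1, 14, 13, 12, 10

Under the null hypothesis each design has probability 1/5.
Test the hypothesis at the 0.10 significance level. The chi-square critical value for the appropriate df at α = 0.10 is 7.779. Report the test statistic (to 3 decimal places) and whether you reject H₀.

Under H₀ each category has probability 1/5, so each expected count is 50/5 = 10.
cat         O        E   (O−E)²/E
A           1       10     8.1000
B          14       10     1.6000
C          13       10     0.9000
D          12       10     0.4000
E          10       10     0.0000
Sum = 11.000
df = 4. Since 11.000 > 7.779, we reject H₀.

11.000; reject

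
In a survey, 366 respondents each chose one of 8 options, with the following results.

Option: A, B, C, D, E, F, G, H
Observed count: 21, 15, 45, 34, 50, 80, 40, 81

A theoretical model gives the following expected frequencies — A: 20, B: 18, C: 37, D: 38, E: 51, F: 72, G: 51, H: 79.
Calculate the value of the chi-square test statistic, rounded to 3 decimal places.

A: (21 − 20)²/20 = 1/20 = 0.0500
B: (15 − 18)²/18 = 9/18 = 0.5000
C: (45 − 37)²/37 = 64/37 = 1.7297
D: (34 − 38)²/38 = 16/38 = 0.4211
E: (50 − 51)²/51 = 1/51 = 0.0196
F: (80 − 72)²/72 = 64/72 = 0.8889
G: (40 − 51)²/51 = 121/51 = 2.3725
H: (81 − 79)²/79 = 4/79 = 0.0506
Sum = 6.032

6.032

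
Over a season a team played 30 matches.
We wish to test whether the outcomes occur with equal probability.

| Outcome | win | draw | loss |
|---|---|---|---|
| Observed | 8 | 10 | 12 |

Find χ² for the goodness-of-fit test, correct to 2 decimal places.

0.80

Under H₀ each category has probability 1/3, so each expected count is 30/3 = 10.
win: (8 − 10)²/10 = 4/10 = 0.400
draw: (10 − 10)²/10 = 0/10 = 0.000
loss: (12 − 10)²/10 = 4/10 = 0.400
Sum = 0.80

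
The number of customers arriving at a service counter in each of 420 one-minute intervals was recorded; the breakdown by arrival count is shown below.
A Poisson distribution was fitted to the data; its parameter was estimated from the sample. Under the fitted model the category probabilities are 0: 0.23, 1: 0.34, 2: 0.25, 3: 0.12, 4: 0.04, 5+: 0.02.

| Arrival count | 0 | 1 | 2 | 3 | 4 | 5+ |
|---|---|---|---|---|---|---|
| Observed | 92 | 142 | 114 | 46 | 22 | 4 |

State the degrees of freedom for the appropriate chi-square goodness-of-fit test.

4

There are k = 6 categories and 1 parameter estimated from the data, so df = 6 − 1 − 1 = 4.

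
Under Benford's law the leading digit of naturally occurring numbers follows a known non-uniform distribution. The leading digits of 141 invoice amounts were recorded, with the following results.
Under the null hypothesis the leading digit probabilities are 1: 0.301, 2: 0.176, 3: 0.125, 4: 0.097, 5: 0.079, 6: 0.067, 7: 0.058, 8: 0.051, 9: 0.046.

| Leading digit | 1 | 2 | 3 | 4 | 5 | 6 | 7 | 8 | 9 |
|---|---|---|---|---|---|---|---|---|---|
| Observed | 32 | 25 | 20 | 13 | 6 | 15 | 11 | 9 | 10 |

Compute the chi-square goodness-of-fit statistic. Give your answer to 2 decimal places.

Expected counts E_i = n·p_i: 141×0.301 = 42.441, 141×0.176 = 24.816, 141×0.125 = 17.625, 141×0.097 = 13.677, 141×0.079 = 11.139, 141×0.067 = 9.447, 141×0.058 = 8.178, 141×0.051 = 7.191, 141×0.046 = 6.486.
cat         O        E   (O−E)²/E
1          32   42.441      2.569
2          25   24.816      0.001
3          20   17.625      0.320
4          13   13.677      0.034
5           6   11.139      2.371
6          15    9.447      3.264
7          11    8.178      0.974
8           9    7.191      0.455
9          10    6.486      1.904
Sum = 11.89

11.89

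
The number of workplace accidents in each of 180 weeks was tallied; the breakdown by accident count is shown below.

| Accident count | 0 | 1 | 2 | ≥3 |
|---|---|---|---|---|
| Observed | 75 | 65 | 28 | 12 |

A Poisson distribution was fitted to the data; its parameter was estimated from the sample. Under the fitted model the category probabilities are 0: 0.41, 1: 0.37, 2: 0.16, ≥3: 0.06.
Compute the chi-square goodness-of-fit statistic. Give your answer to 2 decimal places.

Expected counts E_i = n·p_i: 180×0.41 = 73.8, 180×0.37 = 66.6, 180×0.16 = 28.8, 180×0.06 = 10.8.
cat         O        E   (O−E)²/E
0          75     73.8      0.020
1          65     66.6      0.038
2          28     28.8      0.022
≥3         12     10.8      0.133
Sum = 0.21

0.21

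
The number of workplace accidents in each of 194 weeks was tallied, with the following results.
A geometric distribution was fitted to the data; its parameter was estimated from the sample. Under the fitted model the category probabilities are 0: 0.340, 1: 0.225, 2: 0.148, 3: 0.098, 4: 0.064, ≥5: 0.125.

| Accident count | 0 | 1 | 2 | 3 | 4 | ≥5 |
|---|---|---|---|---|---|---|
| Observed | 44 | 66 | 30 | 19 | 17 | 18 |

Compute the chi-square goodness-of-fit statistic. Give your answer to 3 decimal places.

Expected counts E_i = n·p_i: 194×0.340 = 65.96, 194×0.225 = 43.65, 194×0.148 = 28.712, 194×0.098 = 19.012, 194×0.064 = 12.416, 194×0.125 = 24.25.
χ² = (44−65.96)²/65.96 + (66−43.65)²/43.65 + (30−28.712)²/28.712 + (19−19.012)²/19.012 + (17−12.416)²/12.416 + (18−24.25)²/24.25
   = 7.3111 + 11.4438 + 0.0578 + 0.0000 + 1.6924 + 1.6108
Sum = 22.116

22.116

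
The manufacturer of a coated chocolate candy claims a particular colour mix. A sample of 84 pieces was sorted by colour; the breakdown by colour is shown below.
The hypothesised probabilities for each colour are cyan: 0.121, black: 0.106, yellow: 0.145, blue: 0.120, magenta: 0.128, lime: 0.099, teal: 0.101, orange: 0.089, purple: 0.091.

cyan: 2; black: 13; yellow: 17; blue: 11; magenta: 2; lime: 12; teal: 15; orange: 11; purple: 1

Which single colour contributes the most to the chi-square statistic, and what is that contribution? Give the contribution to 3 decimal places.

magenta, 7.124

Expected counts E_i = n·p_i: 84×0.121 = 10.164, 84×0.106 = 8.904, 84×0.145 = 12.18, 84×0.120 = 10.08, 84×0.128 = 10.752, 84×0.099 = 8.316, 84×0.101 = 8.484, 84×0.089 = 7.476, 84×0.091 = 7.644.
cat          O        E   (O−E)²/E
cyan         2   10.164     6.5575
black       13    8.904     1.8842
yellow      17    12.18     1.9074
blue        11    10.08     0.0840
magenta      2   10.752     7.1240
lime        12    8.316     1.6320
teal        15    8.484     5.0045
orange      11    7.476     1.6611
purple       1    7.644     5.7748
The largest term is for magenta: 7.124.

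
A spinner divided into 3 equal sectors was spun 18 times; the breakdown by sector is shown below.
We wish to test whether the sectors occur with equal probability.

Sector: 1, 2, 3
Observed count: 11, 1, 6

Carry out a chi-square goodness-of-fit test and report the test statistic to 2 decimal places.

Under H₀ each category has probability 1/3, so each expected count is 18/3 = 6.
χ² = (11−6)²/6 + (1−6)²/6 + (6−6)²/6
   = 4.167 + 4.167 + 0.000
Sum = 8.33

8.33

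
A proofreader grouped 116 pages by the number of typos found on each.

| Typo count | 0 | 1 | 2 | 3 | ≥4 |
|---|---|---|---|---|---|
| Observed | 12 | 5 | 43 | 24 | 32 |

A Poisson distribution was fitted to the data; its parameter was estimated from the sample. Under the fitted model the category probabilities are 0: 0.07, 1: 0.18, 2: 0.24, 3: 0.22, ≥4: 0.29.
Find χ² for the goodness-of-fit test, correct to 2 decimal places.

Expected counts E_i = n·p_i: 116×0.07 = 8.12, 116×0.18 = 20.88, 116×0.24 = 27.84, 116×0.22 = 25.52, 116×0.29 = 33.64.
0: (12 − 8.12)²/8.12 = 15.0544/8.12 = 1.854
1: (5 − 20.88)²/20.88 = 252.1744/20.88 = 12.077
2: (43 − 27.84)²/27.84 = 229.8256/27.84 = 8.255
3: (24 − 25.52)²/25.52 = 2.3104/25.52 = 0.091
≥4: (32 − 33.64)²/33.64 = 2.6896/33.64 = 0.080
Sum = 22.36

22.36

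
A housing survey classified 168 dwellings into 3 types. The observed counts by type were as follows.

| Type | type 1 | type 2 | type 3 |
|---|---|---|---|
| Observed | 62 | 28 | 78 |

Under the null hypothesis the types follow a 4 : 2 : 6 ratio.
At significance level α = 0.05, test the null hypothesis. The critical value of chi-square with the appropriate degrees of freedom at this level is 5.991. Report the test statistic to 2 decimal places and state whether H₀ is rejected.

Ratio total = 12. Expected counts: 168×4/12 = 56, 168×2/12 = 28, 168×6/12 = 84.
cat         O        E   (O−E)²/E
type 1     62       56      0.643
type 2     28       28      0.000
type 3     78       84      0.429
Sum = 1.07
df = 2. Since 1.07 < 5.991, we do not reject H₀.

1.07; do not reject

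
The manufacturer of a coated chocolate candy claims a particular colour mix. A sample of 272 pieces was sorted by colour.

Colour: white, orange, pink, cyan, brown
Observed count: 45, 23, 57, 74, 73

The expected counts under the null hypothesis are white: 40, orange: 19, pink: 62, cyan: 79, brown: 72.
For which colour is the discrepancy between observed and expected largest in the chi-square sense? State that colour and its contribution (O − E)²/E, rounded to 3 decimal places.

χ² = (45−40)²/40 + (23−19)²/19 + (57−62)²/62 + (74−79)²/79 + (73−72)²/72
   = 0.6250 + 0.8421 + 0.4032 + 0.3165 + 0.0139
The largest term is for orange: 0.842.

orange, 0.842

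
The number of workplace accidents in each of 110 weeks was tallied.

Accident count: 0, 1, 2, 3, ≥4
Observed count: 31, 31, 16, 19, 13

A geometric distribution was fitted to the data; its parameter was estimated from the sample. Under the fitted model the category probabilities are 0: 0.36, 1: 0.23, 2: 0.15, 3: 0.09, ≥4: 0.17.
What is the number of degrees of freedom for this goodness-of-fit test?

There are k = 5 categories and 1 parameter estimated from the data, so df = 5 − 1 − 1 = 3.

3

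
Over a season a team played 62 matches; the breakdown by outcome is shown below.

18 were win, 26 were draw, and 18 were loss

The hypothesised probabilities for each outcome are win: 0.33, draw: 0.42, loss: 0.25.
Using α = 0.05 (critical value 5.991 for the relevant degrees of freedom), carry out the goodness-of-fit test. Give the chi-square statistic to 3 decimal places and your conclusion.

0.699; do not reject

Expected counts E_i = n·p_i: 62×0.33 = 20.46, 62×0.42 = 26.04, 62×0.25 = 15.5.
win: (18 − 20.46)²/20.46 = 6.0516/20.46 = 0.2958
draw: (26 − 26.04)²/26.04 = 0.0016/26.04 = 0.0001
loss: (18 − 15.5)²/15.5 = 6.25/15.5 = 0.4032
Sum = 0.699
df = 2. Since 0.699 < 5.991, we do not reject H₀.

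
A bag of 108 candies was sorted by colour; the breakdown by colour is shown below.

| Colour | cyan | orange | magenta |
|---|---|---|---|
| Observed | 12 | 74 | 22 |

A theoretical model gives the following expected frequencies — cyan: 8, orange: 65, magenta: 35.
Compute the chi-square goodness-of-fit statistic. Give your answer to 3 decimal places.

cyan: (12 − 8)²/8 = 16/8 = 2.0000
orange: (74 − 65)²/65 = 81/65 = 1.2462
magenta: (22 − 35)²/35 = 169/35 = 4.8286
Sum = 8.075

8.075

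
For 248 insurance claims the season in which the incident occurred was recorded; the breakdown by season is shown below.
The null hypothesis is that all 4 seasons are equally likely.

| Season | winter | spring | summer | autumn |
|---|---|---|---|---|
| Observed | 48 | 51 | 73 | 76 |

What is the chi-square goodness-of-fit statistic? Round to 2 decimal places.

10.23

Expected count for each of the 4 categories: 248/4 = 62.
χ² = (48−62)²/62 + (51−62)²/62 + (73−62)²/62 + (76−62)²/62
   = 3.161 + 1.952 + 1.952 + 3.161
Sum = 10.23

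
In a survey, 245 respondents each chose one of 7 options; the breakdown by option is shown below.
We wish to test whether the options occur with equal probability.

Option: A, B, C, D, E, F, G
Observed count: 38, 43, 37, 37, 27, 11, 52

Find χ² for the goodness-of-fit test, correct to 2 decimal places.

28.86

Expected count for each of the 7 categories: 245/7 = 35.
χ² = (38−35)²/35 + (43−35)²/35 + (37−35)²/35 + (37−35)²/35 + (27−35)²/35 + (11−35)²/35 + (52−35)²/35
   = 0.257 + 1.829 + 0.114 + 0.114 + 1.829 + 16.457 + 8.257
Sum = 28.86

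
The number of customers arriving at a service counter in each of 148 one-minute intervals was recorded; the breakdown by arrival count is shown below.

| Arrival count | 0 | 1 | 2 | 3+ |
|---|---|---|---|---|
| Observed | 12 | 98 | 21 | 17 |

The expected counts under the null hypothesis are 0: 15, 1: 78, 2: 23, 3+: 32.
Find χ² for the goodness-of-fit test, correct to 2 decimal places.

χ² = (12−15)²/15 + (98−78)²/78 + (21−23)²/23 + (17−32)²/32
   = 0.600 + 5.128 + 0.174 + 7.031
Sum = 12.93

12.93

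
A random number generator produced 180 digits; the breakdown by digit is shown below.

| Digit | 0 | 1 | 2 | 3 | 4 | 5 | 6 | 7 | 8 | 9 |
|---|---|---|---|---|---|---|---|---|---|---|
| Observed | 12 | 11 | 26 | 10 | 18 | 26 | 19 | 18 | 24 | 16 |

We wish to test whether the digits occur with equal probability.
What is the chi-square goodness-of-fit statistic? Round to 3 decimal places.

17.667

Expected count for each of the 10 categories: 180/10 = 18.
0: (12 − 18)²/18 = 36/18 = 2.0000
1: (11 − 18)²/18 = 49/18 = 2.7222
2: (26 − 18)²/18 = 64/18 = 3.5556
3: (10 − 18)²/18 = 64/18 = 3.5556
4: (18 − 18)²/18 = 0/18 = 0.0000
5: (26 − 18)²/18 = 64/18 = 3.5556
6: (19 − 18)²/18 = 1/18 = 0.0556
7: (18 − 18)²/18 = 0/18 = 0.0000
8: (24 − 18)²/18 = 36/18 = 2.0000
9: (16 − 18)²/18 = 4/18 = 0.2222
Sum = 17.667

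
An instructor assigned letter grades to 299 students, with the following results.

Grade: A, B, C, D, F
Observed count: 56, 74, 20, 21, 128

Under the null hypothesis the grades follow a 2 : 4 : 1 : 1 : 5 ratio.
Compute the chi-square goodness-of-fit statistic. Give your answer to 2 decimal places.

7.73

Ratio total = 13. Expected counts: 299×2/13 = 46, 299×4/13 = 92, 299×1/13 = 23, 299×1/13 = 23, 299×5/13 = 115.
cat         O        E   (O−E)²/E
A          56       46      2.174
B          74       92      3.522
C          20       23      0.391
D          21       23      0.174
F         128      115      1.470
Sum = 7.73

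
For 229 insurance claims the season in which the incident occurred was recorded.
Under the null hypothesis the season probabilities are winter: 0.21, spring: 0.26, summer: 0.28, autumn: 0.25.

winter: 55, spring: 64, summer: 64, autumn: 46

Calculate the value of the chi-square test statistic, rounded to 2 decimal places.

Expected counts E_i = n·p_i: 229×0.21 = 48.09, 229×0.26 = 59.54, 229×0.28 = 64.12, 229×0.25 = 57.25.
χ² = (55−48.09)²/48.09 + (64−59.54)²/59.54 + (64−64.12)²/64.12 + (46−57.25)²/57.25
   = 0.993 + 0.334 + 0.000 + 2.211
Sum = 3.54

3.54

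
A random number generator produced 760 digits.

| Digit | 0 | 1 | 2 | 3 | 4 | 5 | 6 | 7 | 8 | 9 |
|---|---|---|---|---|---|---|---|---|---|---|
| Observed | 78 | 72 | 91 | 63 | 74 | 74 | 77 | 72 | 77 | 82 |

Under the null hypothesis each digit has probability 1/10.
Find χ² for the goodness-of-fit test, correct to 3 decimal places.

Expected count for each of the 10 categories: 760/10 = 76.
0: (78 − 76)²/76 = 4/76 = 0.0526
1: (72 − 76)²/76 = 16/76 = 0.2105
2: (91 − 76)²/76 = 225/76 = 2.9605
3: (63 − 76)²/76 = 169/76 = 2.2237
4: (74 − 76)²/76 = 4/76 = 0.0526
5: (74 − 76)²/76 = 4/76 = 0.0526
6: (77 − 76)²/76 = 1/76 = 0.0132
7: (72 − 76)²/76 = 16/76 = 0.2105
8: (77 − 76)²/76 = 1/76 = 0.0132
9: (82 − 76)²/76 = 36/76 = 0.4737
Sum = 6.263

6.263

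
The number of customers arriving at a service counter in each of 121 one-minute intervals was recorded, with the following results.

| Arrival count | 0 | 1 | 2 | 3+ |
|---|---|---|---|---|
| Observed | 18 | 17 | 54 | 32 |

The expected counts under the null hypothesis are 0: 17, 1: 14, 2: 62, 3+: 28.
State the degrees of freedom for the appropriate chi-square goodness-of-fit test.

There are k = 4 categories and no parameters were estimated from the data, so df = 4 − 1 = 3.

3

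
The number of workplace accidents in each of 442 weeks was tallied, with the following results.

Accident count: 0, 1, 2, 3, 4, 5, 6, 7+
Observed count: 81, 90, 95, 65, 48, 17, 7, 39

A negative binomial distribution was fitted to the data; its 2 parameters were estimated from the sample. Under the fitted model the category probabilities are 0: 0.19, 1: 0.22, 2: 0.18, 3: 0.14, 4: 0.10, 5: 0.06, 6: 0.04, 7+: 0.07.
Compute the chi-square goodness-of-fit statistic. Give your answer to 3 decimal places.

16.094

Expected counts E_i = n·p_i: 442×0.19 = 83.98, 442×0.22 = 97.24, 442×0.18 = 79.56, 442×0.14 = 61.88, 442×0.10 = 44.2, 442×0.06 = 26.52, 442×0.04 = 17.68, 442×0.07 = 30.94.
0: (81 − 83.98)²/83.98 = 8.8804/83.98 = 0.1057
1: (90 − 97.24)²/97.24 = 52.4176/97.24 = 0.5391
2: (95 − 79.56)²/79.56 = 238.3936/79.56 = 2.9964
3: (65 − 61.88)²/61.88 = 9.7344/61.88 = 0.1573
4: (48 − 44.2)²/44.2 = 14.44/44.2 = 0.3267
5: (17 − 26.52)²/26.52 = 90.6304/26.52 = 3.4174
6: (7 − 17.68)²/17.68 = 114.0624/17.68 = 6.4515
7+: (39 − 30.94)²/30.94 = 64.9636/30.94 = 2.0997
Sum = 16.094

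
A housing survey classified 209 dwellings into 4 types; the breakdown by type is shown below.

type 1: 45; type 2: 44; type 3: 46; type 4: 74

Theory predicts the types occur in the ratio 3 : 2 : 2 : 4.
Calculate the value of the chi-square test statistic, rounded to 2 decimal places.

Ratio total = 11. Expected counts: 209×3/11 = 57, 209×2/11 = 38, 209×2/11 = 38, 209×4/11 = 76.
cat         O        E   (O−E)²/E
type 1     45       57      2.526
type 2     44       38      0.947
type 3     46       38      1.684
type 4     74       76      0.053
Sum = 5.21

5.21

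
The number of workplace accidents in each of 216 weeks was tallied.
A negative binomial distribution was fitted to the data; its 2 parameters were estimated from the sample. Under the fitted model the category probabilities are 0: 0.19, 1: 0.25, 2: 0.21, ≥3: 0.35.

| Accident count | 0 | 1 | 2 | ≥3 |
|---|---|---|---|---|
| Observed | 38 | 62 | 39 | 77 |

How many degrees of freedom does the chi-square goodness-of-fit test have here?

1

There are k = 4 categories and 2 parameters estimated from the data, so df = 4 − 1 − 2 = 1.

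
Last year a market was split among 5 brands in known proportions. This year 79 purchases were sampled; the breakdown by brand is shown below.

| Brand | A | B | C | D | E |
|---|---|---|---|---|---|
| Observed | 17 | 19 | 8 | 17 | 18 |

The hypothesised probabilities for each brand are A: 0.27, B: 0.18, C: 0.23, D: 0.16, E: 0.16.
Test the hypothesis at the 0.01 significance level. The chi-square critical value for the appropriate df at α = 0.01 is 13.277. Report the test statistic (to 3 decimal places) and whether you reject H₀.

Expected counts E_i = n·p_i: 79×0.27 = 21.33, 79×0.18 = 14.22, 79×0.23 = 18.17, 79×0.16 = 12.64, 79×0.16 = 12.64.
A: (17 − 21.33)²/21.33 = 18.7489/21.33 = 0.8790
B: (19 − 14.22)²/14.22 = 22.8484/14.22 = 1.6068
C: (8 − 18.17)²/18.17 = 103.4289/18.17 = 5.6923
D: (17 − 12.64)²/12.64 = 19.0096/12.64 = 1.5039
E: (18 − 12.64)²/12.64 = 28.7296/12.64 = 2.2729
Sum = 11.955
df = 4. Since 11.955 < 13.277, we do not reject H₀.

11.955; do not reject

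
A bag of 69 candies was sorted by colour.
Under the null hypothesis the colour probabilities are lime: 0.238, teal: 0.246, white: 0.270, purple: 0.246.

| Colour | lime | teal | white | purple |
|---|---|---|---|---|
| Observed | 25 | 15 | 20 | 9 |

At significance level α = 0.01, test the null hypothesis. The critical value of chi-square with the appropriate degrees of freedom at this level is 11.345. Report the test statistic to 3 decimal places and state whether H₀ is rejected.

Expected counts E_i = n·p_i: 69×0.238 = 16.422, 69×0.246 = 16.974, 69×0.270 = 18.63, 69×0.246 = 16.974.
lime: (25 − 16.422)²/16.422 = 73.582084/16.422 = 4.4807
teal: (15 − 16.974)²/16.974 = 3.896676/16.974 = 0.2296
white: (20 − 18.63)²/18.63 = 1.8769/18.63 = 0.1007
purple: (9 − 16.974)²/16.974 = 63.584676/16.974 = 3.7460
Sum = 8.557
df = 3. Since 8.557 < 11.345, we do not reject H₀.

8.557; do not reject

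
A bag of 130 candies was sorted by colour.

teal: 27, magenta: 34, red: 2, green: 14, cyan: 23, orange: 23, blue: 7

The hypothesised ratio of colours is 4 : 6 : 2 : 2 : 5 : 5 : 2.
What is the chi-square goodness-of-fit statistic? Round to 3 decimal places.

Ratio total = 26. Expected counts: 130×4/26 = 20, 130×6/26 = 30, 130×2/26 = 10, 130×2/26 = 10, 130×5/26 = 25, 130×5/26 = 25, 130×2/26 = 10.
cat          O        E   (O−E)²/E
teal        27       20     2.4500
magenta     34       30     0.5333
red          2       10     6.4000
green       14       10     1.6000
cyan        23       25     0.1600
orange      23       25     0.1600
blue         7       10     0.9000
Sum = 12.203

12.203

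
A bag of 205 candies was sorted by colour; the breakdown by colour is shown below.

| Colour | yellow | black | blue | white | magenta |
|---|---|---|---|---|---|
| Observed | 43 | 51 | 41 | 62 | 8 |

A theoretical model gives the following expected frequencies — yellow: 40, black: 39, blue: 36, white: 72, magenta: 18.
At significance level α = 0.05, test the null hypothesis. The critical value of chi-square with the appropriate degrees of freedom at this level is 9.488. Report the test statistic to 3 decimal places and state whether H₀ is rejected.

11.556; reject

cat          O        E   (O−E)²/E
yellow      43       40     0.2250
black       51       39     3.6923
blue        41       36     0.6944
white       62       72     1.3889
magenta      8       18     5.5556
Sum = 11.556
df = 4. Since 11.556 > 9.488, we reject H₀.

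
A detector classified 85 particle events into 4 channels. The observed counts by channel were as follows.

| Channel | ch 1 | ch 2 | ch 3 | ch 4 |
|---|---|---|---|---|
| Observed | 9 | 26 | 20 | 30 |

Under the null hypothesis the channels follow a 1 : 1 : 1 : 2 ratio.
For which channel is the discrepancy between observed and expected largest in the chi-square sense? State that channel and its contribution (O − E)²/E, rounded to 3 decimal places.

ch 2, 4.765

Ratio total = 5. Expected counts: 85×1/5 = 17, 85×1/5 = 17, 85×1/5 = 17, 85×2/5 = 34.
χ² = (9−17)²/17 + (26−17)²/17 + (20−17)²/17 + (30−34)²/34
   = 3.7647 + 4.7647 + 0.5294 + 0.4706
The largest term is for ch 2: 4.765.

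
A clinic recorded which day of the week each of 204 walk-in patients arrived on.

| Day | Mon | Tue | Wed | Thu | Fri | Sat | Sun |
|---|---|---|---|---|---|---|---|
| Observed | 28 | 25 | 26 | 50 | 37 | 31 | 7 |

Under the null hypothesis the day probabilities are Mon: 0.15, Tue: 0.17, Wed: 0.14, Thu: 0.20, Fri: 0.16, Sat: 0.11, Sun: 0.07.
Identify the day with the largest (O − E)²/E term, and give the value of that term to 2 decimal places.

Expected counts E_i = n·p_i: 204×0.15 = 30.6, 204×0.17 = 34.68, 204×0.14 = 28.56, 204×0.20 = 40.8, 204×0.16 = 32.64, 204×0.11 = 22.44, 204×0.07 = 14.28.
χ² = (28−30.6)²/30.6 + (25−34.68)²/34.68 + (26−28.56)²/28.56 + (50−40.8)²/40.8 + (37−32.64)²/32.64 + (31−22.44)²/22.44 + (7−14.28)²/14.28
   = 0.221 + 2.702 + 0.229 + 2.075 + 0.582 + 3.265 + 3.711
The largest term is for Sun: 3.71.

Sun, 3.71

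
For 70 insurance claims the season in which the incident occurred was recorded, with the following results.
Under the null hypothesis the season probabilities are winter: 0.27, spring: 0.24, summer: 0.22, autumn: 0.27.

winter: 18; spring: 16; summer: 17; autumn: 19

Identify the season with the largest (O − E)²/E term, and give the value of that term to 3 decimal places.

summer, 0.166

Expected counts E_i = n·p_i: 70×0.27 = 18.9, 70×0.24 = 16.8, 70×0.22 = 15.4, 70×0.27 = 18.9.
χ² = (18−18.9)²/18.9 + (16−16.8)²/16.8 + (17−15.4)²/15.4 + (19−18.9)²/18.9
   = 0.0429 + 0.0381 + 0.1662 + 0.0005
The largest term is for summer: 0.166.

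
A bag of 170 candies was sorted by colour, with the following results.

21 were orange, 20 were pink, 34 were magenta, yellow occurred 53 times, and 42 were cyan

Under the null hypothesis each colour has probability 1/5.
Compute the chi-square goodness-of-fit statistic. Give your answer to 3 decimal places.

Expected count for each of the 5 categories: 170/5 = 34.
orange: (21 − 34)²/34 = 169/34 = 4.9706
pink: (20 − 34)²/34 = 196/34 = 5.7647
magenta: (34 − 34)²/34 = 0/34 = 0.0000
yellow: (53 − 34)²/34 = 361/34 = 10.6176
cyan: (42 − 34)²/34 = 64/34 = 1.8824
Sum = 23.235

23.235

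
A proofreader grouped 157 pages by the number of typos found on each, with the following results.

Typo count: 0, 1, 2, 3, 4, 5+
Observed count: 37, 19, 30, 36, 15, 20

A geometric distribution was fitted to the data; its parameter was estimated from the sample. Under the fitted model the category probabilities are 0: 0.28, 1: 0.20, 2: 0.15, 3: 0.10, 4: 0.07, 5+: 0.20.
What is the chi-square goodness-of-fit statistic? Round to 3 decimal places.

Expected counts E_i = n·p_i: 157×0.28 = 43.96, 157×0.20 = 31.4, 157×0.15 = 23.55, 157×0.10 = 15.7, 157×0.07 = 10.99, 157×0.20 = 31.4.
cat         O        E   (O−E)²/E
0          37    43.96     1.1019
1          19     31.4     4.8968
2          30    23.55     1.7666
3          36     15.7    26.2478
4          15    10.99     1.4632
5+         20     31.4     4.1389
Sum = 39.615

39.615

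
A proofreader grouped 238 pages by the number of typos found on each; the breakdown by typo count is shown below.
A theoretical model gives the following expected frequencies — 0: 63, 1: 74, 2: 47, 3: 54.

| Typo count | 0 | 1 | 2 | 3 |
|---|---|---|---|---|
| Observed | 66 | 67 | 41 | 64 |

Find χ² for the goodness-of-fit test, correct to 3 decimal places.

χ² = (66−63)²/63 + (67−74)²/74 + (41−47)²/47 + (64−54)²/54
   = 0.1429 + 0.6622 + 0.7660 + 1.8519
Sum = 3.423

3.423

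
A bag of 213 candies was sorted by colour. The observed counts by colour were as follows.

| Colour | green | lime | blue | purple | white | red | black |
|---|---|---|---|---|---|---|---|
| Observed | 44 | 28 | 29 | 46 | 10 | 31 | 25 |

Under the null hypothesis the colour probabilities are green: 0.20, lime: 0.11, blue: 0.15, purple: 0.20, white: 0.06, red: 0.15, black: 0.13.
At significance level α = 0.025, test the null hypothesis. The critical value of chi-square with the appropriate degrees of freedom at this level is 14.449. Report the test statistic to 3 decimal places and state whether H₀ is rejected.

2.375; do not reject

Expected counts E_i = n·p_i: 213×0.20 = 42.6, 213×0.11 = 23.43, 213×0.15 = 31.95, 213×0.20 = 42.6, 213×0.06 = 12.78, 213×0.15 = 31.95, 213×0.13 = 27.69.
green: (44 − 42.6)²/42.6 = 1.96/42.6 = 0.0460
lime: (28 − 23.43)²/23.43 = 20.8849/23.43 = 0.8914
blue: (29 − 31.95)²/31.95 = 8.7025/31.95 = 0.2724
purple: (46 − 42.6)²/42.6 = 11.56/42.6 = 0.2714
white: (10 − 12.78)²/12.78 = 7.7284/12.78 = 0.6047
red: (31 − 31.95)²/31.95 = 0.9025/31.95 = 0.0282
black: (25 − 27.69)²/27.69 = 7.2361/27.69 = 0.2613
Sum = 2.375
df = 6. Since 2.375 < 14.449, we do not reject H₀.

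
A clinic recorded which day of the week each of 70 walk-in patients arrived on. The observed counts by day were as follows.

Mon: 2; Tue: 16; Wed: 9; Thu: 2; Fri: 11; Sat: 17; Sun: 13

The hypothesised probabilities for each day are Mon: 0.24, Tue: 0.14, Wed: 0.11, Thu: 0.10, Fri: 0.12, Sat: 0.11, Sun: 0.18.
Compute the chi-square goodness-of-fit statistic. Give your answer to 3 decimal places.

Expected counts E_i = n·p_i: 70×0.24 = 16.8, 70×0.14 = 9.8, 70×0.11 = 7.7, 70×0.10 = 7, 70×0.12 = 8.4, 70×0.11 = 7.7, 70×0.18 = 12.6.
cat         O        E   (O−E)²/E
Mon         2     16.8    13.0381
Tue        16      9.8     3.9224
Wed         9      7.7     0.2195
Thu         2        7     3.5714
Fri        11      8.4     0.8048
Sat        17      7.7    11.2325
Sun        13     12.6     0.0127
Sum = 32.801

32.801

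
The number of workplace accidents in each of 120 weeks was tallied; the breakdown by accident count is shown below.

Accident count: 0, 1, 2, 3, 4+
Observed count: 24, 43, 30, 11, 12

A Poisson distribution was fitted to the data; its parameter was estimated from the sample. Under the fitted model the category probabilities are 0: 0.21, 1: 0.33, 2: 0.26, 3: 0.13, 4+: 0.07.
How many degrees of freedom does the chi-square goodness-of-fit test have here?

3

There are k = 5 categories and 1 parameter estimated from the data, so df = 5 − 1 − 1 = 3.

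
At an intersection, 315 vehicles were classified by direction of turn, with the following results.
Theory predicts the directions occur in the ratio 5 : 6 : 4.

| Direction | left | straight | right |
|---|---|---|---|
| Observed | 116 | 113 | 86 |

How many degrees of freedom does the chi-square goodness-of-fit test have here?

There are k = 3 categories and no parameters were estimated from the data, so df = 3 − 1 = 2.

2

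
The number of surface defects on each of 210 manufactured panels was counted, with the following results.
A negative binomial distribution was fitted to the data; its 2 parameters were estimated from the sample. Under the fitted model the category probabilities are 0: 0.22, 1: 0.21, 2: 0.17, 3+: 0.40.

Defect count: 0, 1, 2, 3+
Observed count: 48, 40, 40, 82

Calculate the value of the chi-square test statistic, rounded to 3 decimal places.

1.017

Expected counts E_i = n·p_i: 210×0.22 = 46.2, 210×0.21 = 44.1, 210×0.17 = 35.7, 210×0.40 = 84.
cat         O        E   (O−E)²/E
0          48     46.2     0.0701
1          40     44.1     0.3812
2          40     35.7     0.5179
3+         82       84     0.0476
Sum = 1.017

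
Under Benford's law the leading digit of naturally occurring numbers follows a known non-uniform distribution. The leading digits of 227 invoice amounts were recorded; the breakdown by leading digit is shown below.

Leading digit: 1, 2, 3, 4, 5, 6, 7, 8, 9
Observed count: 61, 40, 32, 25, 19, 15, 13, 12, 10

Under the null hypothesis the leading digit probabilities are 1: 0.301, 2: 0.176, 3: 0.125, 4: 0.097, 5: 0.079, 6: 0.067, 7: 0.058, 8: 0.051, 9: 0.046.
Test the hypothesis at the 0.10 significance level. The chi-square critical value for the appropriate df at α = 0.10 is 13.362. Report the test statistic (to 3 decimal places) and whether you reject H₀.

1.755; do not reject

Expected counts E_i = n·p_i: 227×0.301 = 68.327, 227×0.176 = 39.952, 227×0.125 = 28.375, 227×0.097 = 22.019, 227×0.079 = 17.933, 227×0.067 = 15.209, 227×0.058 = 13.166, 227×0.051 = 11.577, 227×0.046 = 10.442.
χ² = (61−68.327)²/68.327 + (40−39.952)²/39.952 + (32−28.375)²/28.375 + (25−22.019)²/22.019 + (19−17.933)²/17.933 + (15−15.209)²/15.209 + (13−13.166)²/13.166 + (12−11.577)²/11.577 + (10−10.442)²/10.442
   = 0.7857 + 0.0001 + 0.4631 + 0.4036 + 0.0635 + 0.0029 + 0.0021 + 0.0155 + 0.0187
Sum = 1.755
df = 8. Since 1.755 < 13.362, we do not reject H₀.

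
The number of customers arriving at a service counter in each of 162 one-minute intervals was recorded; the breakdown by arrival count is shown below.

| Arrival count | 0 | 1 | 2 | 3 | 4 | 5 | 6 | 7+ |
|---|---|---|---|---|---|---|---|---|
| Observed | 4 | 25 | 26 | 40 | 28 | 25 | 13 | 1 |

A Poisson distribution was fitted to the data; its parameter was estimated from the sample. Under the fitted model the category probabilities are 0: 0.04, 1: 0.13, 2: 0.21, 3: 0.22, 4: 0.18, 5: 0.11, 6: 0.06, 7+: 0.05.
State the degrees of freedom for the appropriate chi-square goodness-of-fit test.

There are k = 8 categories and 1 parameter estimated from the data, so df = 8 − 1 − 1 = 6.

6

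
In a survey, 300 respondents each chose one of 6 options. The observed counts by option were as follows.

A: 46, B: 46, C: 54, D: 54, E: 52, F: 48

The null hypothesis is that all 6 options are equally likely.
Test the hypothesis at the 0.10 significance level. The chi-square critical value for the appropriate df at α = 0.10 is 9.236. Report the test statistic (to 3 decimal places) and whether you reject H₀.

Expected count for each of the 6 categories: 300/6 = 50.
A: (46 − 50)²/50 = 16/50 = 0.3200
B: (46 − 50)²/50 = 16/50 = 0.3200
C: (54 − 50)²/50 = 16/50 = 0.3200
D: (54 − 50)²/50 = 16/50 = 0.3200
E: (52 − 50)²/50 = 4/50 = 0.0800
F: (48 − 50)²/50 = 4/50 = 0.0800
Sum = 1.440
df = 5. Since 1.440 < 9.236, we do not reject H₀.

1.440; do not reject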